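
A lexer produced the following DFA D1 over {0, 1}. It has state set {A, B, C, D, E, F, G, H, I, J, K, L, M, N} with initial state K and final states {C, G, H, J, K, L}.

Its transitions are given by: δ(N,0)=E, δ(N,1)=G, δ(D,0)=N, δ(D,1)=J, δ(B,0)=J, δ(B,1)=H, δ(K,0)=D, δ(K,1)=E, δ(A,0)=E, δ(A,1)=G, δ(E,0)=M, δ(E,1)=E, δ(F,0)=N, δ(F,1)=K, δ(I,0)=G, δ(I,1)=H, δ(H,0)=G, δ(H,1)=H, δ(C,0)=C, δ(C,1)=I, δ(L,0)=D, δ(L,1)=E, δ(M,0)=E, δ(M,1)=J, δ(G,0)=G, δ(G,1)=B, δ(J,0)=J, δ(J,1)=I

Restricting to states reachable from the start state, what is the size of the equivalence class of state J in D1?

2

First remove the unreachable states {A,C,F,L}; 10 states remain.
Start with accepting vs non-accepting: {G,H,J,K} | {B,D,E,I,M,N}.
Refine {G,H,J,K} on symbol 0: members go to different blocks, giving {G,H,J} and {K}.
Split {G,H,J} by δ(·,1) → {G,J} and {H}.
On input 0, block {B,D,E,I,M,N} splits into {D,E,M,N} and {B,I}.
Split {D,E,M,N} by δ(·,1) → {D,M,N} and {E}.
Refine {D,M,N} on symbol 0: members go to different blocks, giving {M,N} and {D}.
No further refinement is possible. Final partition (7 blocks): {G,J} | {M,N} | {K} | {H} | {B,I} | {E} | {D}.
The equivalence class containing J is {G,J}, of size 2.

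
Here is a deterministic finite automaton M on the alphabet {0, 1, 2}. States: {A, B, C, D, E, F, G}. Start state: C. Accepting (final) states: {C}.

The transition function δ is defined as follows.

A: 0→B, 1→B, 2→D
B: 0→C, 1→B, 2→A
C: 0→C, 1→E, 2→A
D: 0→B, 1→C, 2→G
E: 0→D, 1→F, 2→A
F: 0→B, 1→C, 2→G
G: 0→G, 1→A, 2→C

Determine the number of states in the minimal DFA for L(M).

Every state is reachable, so we keep all 7.
P0 = {C} | {A,B,D,E,F,G}.
Split {A,B,D,E,F,G} by δ(·,0) → {A,D,E,F,G} and {B}.
Refine {A,D,E,F,G} on symbol 0: members go to different blocks, giving {A,D,F} and {E,G}.
Split {A,D,F} by δ(·,1) → {D,F} and {A}.
Refine {E,G} on symbol 0: members go to different blocks, giving {E} and {G}.
No further refinement is possible. Final partition (6 blocks): {C} | {D,F} | {B} | {E} | {A} | {G}.

6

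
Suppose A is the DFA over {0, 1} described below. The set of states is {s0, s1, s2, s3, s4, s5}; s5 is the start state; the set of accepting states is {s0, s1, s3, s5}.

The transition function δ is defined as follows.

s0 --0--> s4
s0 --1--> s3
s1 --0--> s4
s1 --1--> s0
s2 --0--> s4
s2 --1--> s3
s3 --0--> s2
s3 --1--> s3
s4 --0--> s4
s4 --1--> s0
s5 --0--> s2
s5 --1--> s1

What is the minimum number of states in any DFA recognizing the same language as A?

2

P0 = {s0,s1,s3,s5} | {s2,s4}.
No further refinement is possible. Final partition (2 blocks): {s0,s1,s3,s5} | {s2,s4}.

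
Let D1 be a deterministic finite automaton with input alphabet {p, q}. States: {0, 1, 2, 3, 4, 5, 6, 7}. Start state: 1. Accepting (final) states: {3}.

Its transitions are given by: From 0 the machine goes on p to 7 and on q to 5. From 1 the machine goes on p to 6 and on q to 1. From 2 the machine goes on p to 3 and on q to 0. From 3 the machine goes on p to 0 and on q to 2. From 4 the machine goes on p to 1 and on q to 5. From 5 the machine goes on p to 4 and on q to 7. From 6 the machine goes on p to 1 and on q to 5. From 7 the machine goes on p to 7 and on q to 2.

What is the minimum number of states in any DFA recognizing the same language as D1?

7

All states are reachable from the start state.
Start with accepting vs non-accepting: {3} | {0,1,2,4,5,6,7}.
On input p, block {0,1,2,4,5,6,7} splits into {0,1,4,5,6,7} and {2}.
Split {0,1,4,5,6,7} by δ(·,q) → {0,1,4,5,6} and {7}.
Split {0,1,4,5,6} by δ(·,p) → {1,4,5,6} and {0}.
Split {1,4,5,6} by δ(·,q) → {1,4,6} and {5}.
Refine {1,4,6} on symbol q: members go to different blocks, giving {4,6} and {1}.
No further refinement is possible. Final partition (7 blocks): {3} | {4,6} | {2} | {7} | {0} | {5} | {1}.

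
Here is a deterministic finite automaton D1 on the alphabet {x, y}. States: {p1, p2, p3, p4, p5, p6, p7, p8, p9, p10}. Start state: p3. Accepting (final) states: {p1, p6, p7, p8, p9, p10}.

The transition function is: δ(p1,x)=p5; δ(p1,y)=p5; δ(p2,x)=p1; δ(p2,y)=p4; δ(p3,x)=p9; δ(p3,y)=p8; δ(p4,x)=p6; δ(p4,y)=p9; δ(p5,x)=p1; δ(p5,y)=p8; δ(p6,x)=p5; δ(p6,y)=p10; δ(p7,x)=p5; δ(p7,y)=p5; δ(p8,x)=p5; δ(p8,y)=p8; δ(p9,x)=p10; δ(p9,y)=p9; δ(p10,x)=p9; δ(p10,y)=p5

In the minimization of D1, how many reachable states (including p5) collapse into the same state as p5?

1

States {p2,p4,p6,p7} cannot be reached from the start state, so discard them.
Start with accepting vs non-accepting: {p1,p8,p9,p10} | {p3,p5}.
Refine {p1,p8,p9,p10} on symbol x: members go to different blocks, giving {p1,p8} and {p9,p10}.
On input y, block {p1,p8} splits into {p1} and {p8}.
Split {p3,p5} by δ(·,x) → {p3} and {p5}.
Refine {p9,p10} on symbol y: members go to different blocks, giving {p9} and {p10}.
No further refinement is possible. Final partition (6 blocks): {p1} | {p3} | {p9} | {p8} | {p5} | {p10}.
The equivalence class containing p5 is {p5}, of size 1.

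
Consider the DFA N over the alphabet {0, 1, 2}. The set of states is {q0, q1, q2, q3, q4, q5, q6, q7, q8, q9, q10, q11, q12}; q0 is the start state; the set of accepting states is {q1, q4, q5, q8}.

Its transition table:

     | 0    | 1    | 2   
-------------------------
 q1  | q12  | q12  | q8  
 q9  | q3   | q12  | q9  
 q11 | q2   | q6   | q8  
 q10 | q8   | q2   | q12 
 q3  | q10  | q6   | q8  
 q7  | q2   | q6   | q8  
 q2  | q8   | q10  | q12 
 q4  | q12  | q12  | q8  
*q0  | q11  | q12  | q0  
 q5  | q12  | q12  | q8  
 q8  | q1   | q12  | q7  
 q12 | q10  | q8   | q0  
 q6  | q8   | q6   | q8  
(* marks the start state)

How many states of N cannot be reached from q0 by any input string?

4

Starting at q0 and following transitions, the reachable set is {q0, q1, q2, q6, q7, q8, q10, q11, q12}. That leaves q3, q4, q5, q9 unreachable — 4 in total.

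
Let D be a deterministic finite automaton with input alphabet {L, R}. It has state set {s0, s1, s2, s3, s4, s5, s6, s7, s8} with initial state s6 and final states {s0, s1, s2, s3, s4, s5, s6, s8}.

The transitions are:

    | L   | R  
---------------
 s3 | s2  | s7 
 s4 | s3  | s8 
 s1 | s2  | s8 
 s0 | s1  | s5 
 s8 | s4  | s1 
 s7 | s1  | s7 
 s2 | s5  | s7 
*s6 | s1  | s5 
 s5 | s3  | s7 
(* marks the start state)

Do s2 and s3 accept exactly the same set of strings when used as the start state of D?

Yes

States {s0} cannot be reached from the start state, so discard them.
Initial partition by acceptance: {s1,s2,s3,s4,s5,s6,s8} | {s7}.
Refine {s1,s2,s3,s4,s5,s6,s8} on symbol R: members go to different blocks, giving {s1,s4,s6,s8} and {s2,s3,s5}.
On input L, block {s1,s4,s6,s8} splits into {s1,s4} and {s6,s8}.
Split {s6,s8} by δ(·,R) → {s6} and {s8}.
No further refinement is possible. Final partition (5 blocks): {s1,s4} | {s7} | {s2,s3,s5} | {s6} | {s8}.
s2 and s3 lie in the same block of the stable partition, so they are equivalent — no string distinguishes them.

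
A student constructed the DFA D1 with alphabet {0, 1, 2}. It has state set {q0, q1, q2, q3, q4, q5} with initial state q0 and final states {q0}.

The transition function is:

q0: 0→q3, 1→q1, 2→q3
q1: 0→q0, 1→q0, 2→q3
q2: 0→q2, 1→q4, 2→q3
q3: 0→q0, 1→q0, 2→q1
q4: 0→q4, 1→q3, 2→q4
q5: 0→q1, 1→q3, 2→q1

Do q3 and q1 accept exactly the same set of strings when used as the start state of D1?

Yes

States {q2,q4,q5} cannot be reached from the start state, so discard them.
Initial partition by acceptance: {q0} | {q1,q3}.
The partition is now stable with 2 blocks: {q0} | {q1,q3}.
q3 and q1 lie in the same block of the stable partition, so they are equivalent — no string distinguishes them.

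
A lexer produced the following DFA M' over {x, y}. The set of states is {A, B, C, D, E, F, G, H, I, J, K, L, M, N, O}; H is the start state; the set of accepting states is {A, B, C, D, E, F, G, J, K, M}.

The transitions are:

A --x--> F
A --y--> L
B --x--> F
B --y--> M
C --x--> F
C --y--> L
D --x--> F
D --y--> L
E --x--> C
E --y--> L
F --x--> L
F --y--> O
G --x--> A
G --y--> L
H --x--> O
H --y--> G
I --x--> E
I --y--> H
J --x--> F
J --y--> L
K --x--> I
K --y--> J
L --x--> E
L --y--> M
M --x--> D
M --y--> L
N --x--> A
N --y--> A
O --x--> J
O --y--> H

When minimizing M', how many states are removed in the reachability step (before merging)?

4

No path from H leads to B, I, K, N; the other 11 states are all reachable.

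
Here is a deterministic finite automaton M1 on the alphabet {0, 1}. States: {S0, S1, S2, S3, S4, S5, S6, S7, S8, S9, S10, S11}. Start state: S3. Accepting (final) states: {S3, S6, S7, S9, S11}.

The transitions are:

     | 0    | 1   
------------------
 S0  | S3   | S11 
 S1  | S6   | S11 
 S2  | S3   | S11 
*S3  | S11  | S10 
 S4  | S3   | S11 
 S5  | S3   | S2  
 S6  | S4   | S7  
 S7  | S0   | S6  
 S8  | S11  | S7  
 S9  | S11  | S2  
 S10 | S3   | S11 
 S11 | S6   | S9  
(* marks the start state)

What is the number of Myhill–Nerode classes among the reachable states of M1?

4

First remove the unreachable states {S1,S5,S8}; 9 states remain.
Initial partition by acceptance: {S3,S6,S7,S9,S11} | {S0,S2,S4,S10}.
Split {S3,S6,S7,S9,S11} by δ(·,0) → {S3,S9,S11} and {S6,S7}.
On input 0, block {S3,S9,S11} splits into {S3,S9} and {S11}.
The partition is now stable with 4 blocks: {S3,S9} | {S0,S2,S4,S10} | {S6,S7} | {S11}.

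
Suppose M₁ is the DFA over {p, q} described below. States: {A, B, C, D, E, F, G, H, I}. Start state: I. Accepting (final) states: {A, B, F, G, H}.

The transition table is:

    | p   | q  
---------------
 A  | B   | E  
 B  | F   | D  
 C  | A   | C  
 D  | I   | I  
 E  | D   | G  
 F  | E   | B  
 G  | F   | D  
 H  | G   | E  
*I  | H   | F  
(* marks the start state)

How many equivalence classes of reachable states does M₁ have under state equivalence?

6

Reachable states from the start: {B,D,E,F,G,H,I}. Unreachable: {A,C} — drop them.
Initial partition by acceptance: {B,F,G,H} | {D,E,I}.
On input p, block {B,F,G,H} splits into {B,G,H} and {F}.
On input p, block {B,G,H} splits into {B,G} and {H}.
Split {D,E,I} by δ(·,p) → {D,E} and {I}.
Split {D,E} by δ(·,p) → {D} and {E}.
No further refinement is possible. Final partition (6 blocks): {B,G} | {D} | {F} | {H} | {I} | {E}.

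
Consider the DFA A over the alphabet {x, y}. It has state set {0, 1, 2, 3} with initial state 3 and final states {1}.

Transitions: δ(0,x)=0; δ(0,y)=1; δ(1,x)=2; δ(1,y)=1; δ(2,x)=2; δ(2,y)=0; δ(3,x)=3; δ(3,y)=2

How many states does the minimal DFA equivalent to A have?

Every state is reachable, so we keep all 4.
Initial partition by acceptance: {1} | {0,2,3}.
Refine {0,2,3} on symbol y: members go to different blocks, giving {2,3} and {0}.
On input y, block {2,3} splits into {2} and {3}.
No further refinement is possible. Final partition (4 blocks): {1} | {2} | {0} | {3}.

4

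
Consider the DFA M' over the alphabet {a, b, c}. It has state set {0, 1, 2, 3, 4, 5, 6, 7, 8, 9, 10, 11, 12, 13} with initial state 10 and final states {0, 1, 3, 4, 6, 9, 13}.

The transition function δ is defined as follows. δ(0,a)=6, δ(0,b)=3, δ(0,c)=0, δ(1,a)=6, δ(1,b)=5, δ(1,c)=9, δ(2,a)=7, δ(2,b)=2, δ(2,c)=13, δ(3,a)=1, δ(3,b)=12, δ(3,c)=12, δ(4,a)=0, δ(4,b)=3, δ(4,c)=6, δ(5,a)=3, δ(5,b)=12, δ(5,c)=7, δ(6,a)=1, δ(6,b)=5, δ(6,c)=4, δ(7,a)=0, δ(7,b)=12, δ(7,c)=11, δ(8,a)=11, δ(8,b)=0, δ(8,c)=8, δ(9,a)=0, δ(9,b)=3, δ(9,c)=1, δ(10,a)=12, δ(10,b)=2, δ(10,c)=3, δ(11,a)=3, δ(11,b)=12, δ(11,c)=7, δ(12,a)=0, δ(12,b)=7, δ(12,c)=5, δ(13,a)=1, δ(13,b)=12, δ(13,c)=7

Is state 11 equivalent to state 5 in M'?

Yes

States {8} cannot be reached from the start state, so discard them.
P0 = {0,1,3,4,6,9,13} | {2,5,7,10,11,12}.
Split {0,1,3,4,6,9,13} by δ(·,b) → {1,3,6,13} and {0,4,9}.
On input c, block {1,3,6,13} splits into {1,6} and {3,13}.
Split {2,5,7,10,11,12} by δ(·,a) → {2,10} and {5,11} and {7,12}.
Split {0,4,9} by δ(·,a) → {4,9} and {0}.
Stable partition: {1,6} | {2,10} | {4,9} | {3,13} | {5,11} | {7,12} | {0} — 7 equivalence classes.
11 and 5 lie in the same block of the stable partition, so they are equivalent — no string distinguishes them.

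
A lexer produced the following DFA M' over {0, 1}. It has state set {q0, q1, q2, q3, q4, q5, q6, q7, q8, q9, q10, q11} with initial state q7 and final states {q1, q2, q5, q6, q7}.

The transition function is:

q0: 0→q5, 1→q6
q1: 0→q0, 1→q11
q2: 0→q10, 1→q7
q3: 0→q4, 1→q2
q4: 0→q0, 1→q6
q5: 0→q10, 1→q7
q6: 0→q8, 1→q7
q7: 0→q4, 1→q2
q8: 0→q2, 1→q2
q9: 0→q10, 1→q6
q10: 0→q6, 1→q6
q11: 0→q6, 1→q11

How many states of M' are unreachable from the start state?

Starting at q7 and following transitions, the reachable set is {q0, q2, q4, q5, q6, q7, q8, q10}. That leaves q1, q3, q9, q11 unreachable — 4 in total.

4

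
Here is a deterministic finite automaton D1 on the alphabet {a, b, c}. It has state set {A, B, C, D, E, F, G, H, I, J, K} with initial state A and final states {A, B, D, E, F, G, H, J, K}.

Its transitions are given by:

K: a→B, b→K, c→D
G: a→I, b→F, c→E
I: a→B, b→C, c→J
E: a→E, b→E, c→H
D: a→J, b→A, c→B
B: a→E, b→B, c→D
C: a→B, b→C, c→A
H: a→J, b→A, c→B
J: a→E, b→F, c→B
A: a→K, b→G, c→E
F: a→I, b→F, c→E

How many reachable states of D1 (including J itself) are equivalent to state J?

All states are reachable from the start state.
P0 = {A,B,D,E,F,G,H,J,K} | {C,I}.
On input a, block {A,B,D,E,F,G,H,J,K} splits into {A,B,D,E,H,J,K} and {F,G}.
On input b, block {A,B,D,E,H,J,K} splits into {B,D,E,H,K} and {A,J}.
Split {B,D,E,H,K} by δ(·,a) → {B,E,K} and {D,H}.
The partition is now stable with 5 blocks: {B,E,K} | {C,I} | {F,G} | {A,J} | {D,H}.
The equivalence class containing J is {A,J}, of size 2.

2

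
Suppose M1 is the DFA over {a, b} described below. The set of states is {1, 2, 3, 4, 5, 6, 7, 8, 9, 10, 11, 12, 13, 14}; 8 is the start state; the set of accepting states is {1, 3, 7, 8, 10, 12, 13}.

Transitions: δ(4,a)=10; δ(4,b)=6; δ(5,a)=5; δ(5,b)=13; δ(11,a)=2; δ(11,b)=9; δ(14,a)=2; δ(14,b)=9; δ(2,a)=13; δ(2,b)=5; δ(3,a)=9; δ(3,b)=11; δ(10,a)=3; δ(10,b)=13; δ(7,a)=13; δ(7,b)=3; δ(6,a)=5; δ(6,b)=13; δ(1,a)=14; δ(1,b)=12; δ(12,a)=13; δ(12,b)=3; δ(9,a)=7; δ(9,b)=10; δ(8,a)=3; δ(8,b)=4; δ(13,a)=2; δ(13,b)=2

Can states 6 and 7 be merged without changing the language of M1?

No

States {1,12,14} cannot be reached from the start state, so discard them.
Start with accepting vs non-accepting: {3,7,8,10,13} | {2,4,5,6,9,11}.
On input a, block {3,7,8,10,13} splits into {7,8,10} and {3,13}.
Refine {7,8,10} on symbol b: members go to different blocks, giving {7,10} and {8}.
Refine {2,4,5,6,9,11} on symbol a: members go to different blocks, giving {5,6,11} and {4,9} and {2}.
Split {5,6,11} by δ(·,a) → {5,6} and {11}.
Refine {3,13} on symbol a: members go to different blocks, giving {3} and {13}.
Split {7,10} by δ(·,a) → {7} and {10}.
On input a, block {4,9} splits into {4} and {9}.
No further refinement is possible. Final partition (10 blocks): {7} | {5,6} | {3} | {8} | {4} | {2} | {11} | {13} | {10} | {9}.
6 and 7 end up in different blocks, so they are distinguishable. For instance, the string 'ε' is accepted from only 7.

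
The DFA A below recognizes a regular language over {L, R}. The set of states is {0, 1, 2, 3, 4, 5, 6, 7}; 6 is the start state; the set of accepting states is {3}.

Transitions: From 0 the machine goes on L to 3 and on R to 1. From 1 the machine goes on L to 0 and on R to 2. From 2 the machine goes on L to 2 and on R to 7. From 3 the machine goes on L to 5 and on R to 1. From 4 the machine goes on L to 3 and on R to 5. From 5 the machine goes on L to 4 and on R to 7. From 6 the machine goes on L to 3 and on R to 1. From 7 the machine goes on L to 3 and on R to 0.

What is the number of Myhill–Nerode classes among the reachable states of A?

All states are reachable from the start state.
P0 = {3} | {0,1,2,4,5,6,7}.
Refine {0,1,2,4,5,6,7} on symbol L: members go to different blocks, giving {0,4,6,7} and {1,2,5}.
On input R, block {0,4,6,7} splits into {0,4,6} and {7}.
Refine {1,2,5} on symbol L: members go to different blocks, giving {1,5} and {2}.
Split {1,5} by δ(·,R) → {1} and {5}.
Refine {0,4,6} on symbol R: members go to different blocks, giving {0,6} and {4}.
Stable partition: {3} | {0,6} | {1} | {7} | {2} | {5} | {4} — 7 equivalence classes.

7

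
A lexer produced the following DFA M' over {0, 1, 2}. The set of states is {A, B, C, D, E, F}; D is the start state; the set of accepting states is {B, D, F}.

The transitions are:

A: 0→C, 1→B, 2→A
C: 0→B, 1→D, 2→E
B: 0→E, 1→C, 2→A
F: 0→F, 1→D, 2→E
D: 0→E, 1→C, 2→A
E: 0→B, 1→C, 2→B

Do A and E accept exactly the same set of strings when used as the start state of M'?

No

States {F} cannot be reached from the start state, so discard them.
Start with accepting vs non-accepting: {B,D} | {A,C,E}.
On input 0, block {A,C,E} splits into {C,E} and {A}.
Split {C,E} by δ(·,1) → {C} and {E}.
The partition is now stable with 4 blocks: {B,D} | {C} | {A} | {E}.
A and E end up in different blocks, so they are distinguishable. For instance, the string '0' is accepted from only E.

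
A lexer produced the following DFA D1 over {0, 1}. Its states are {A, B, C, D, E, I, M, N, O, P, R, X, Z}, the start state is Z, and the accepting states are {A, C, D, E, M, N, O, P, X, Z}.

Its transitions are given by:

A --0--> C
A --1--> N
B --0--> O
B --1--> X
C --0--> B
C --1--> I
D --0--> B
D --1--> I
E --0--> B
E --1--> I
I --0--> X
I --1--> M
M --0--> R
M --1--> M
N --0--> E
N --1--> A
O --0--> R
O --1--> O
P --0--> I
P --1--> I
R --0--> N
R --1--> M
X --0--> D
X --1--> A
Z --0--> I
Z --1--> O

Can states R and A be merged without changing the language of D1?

First remove the unreachable states {P}; 12 states remain.
Initial partition by acceptance: {A,C,D,E,M,N,O,X,Z} | {B,I,R}.
On input 0, block {A,C,D,E,M,N,O,X,Z} splits into {C,D,E,M,O,Z} and {A,N,X}.
On input 1, block {C,D,E,M,O,Z} splits into {C,D,E} and {M,O,Z}.
Refine {B,I,R} on symbol 0: members go to different blocks, giving {I,R} and {B}.
The partition is now stable with 5 blocks: {C,D,E} | {I,R} | {A,N,X} | {M,O,Z} | {B}.
R and A end up in different blocks, so they are distinguishable. For instance, the string 'ε' is accepted from only A.

No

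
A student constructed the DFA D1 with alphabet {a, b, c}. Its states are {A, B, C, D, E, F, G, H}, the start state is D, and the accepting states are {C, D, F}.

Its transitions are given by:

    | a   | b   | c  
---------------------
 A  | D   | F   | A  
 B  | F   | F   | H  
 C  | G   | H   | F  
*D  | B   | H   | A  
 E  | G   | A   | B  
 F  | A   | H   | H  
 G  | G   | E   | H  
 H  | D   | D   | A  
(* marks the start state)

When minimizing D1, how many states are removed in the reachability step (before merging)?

Starting at D and following transitions, the reachable set is {A, B, D, F, H}. That leaves C, E, G unreachable — 3 in total.

3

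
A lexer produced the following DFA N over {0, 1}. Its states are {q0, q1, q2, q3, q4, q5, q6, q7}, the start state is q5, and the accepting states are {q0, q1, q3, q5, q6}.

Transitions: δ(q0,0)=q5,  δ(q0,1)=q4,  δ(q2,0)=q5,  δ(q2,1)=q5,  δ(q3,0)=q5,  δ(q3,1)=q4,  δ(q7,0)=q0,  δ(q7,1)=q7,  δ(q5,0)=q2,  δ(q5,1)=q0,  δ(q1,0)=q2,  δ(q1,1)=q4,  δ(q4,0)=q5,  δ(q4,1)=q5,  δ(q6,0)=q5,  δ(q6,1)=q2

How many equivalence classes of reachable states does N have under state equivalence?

First remove the unreachable states {q1,q3,q6,q7}; 4 states remain.
P0 = {q0,q5} | {q2,q4}.
On input 0, block {q0,q5} splits into {q0} and {q5}.
Stable partition: {q0} | {q2,q4} | {q5} — 3 equivalence classes.

3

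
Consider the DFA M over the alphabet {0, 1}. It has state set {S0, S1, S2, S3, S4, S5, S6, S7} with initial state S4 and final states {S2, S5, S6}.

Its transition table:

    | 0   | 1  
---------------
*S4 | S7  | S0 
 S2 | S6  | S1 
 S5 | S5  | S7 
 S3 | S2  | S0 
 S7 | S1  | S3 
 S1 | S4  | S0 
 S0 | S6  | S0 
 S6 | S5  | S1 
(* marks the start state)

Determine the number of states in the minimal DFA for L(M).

All states are reachable from the start state.
Initial partition by acceptance: {S2,S5,S6} | {S0,S1,S3,S4,S7}.
Split {S0,S1,S3,S4,S7} by δ(·,0) → {S1,S4,S7} and {S0,S3}.
Stable partition: {S2,S5,S6} | {S1,S4,S7} | {S0,S3} — 3 equivalence classes.

3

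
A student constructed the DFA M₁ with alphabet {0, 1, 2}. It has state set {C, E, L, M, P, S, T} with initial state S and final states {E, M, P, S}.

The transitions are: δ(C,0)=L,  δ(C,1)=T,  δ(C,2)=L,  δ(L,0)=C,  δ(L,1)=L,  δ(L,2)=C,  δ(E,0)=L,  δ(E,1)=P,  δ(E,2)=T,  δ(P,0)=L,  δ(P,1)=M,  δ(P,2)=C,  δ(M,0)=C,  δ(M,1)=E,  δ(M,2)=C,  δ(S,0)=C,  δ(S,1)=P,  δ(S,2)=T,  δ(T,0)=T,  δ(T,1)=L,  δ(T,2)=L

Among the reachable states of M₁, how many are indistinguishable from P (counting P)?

Every state is reachable, so we keep all 7.
Initial partition by acceptance: {E,M,P,S} | {C,L,T}.
Stable partition: {E,M,P,S} | {C,L,T} — 2 equivalence classes.
State P belongs to the block {E,M,P,S}, which has 4 states.

4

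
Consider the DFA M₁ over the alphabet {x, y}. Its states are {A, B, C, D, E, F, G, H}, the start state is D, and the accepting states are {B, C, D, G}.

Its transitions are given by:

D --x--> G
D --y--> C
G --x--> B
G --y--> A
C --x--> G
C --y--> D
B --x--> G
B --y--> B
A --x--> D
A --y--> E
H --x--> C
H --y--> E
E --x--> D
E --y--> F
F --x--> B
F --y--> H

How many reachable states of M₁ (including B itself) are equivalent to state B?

3

All states are reachable from the start state.
P0 = {B,C,D,G} | {A,E,F,H}.
Split {B,C,D,G} by δ(·,y) → {B,C,D} and {G}.
The partition is now stable with 3 blocks: {B,C,D} | {A,E,F,H} | {G}.
State B belongs to the block {B,C,D}, which has 3 states.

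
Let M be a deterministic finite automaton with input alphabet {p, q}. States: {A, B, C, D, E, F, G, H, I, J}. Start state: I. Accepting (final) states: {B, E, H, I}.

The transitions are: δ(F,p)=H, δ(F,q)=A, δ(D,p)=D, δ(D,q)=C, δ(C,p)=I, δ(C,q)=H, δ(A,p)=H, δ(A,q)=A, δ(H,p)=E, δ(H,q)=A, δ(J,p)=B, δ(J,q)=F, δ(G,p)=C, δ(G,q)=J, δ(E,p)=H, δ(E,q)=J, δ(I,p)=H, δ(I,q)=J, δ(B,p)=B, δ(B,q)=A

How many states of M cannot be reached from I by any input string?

No path from I leads to C, D, G; the other 7 states are all reachable.

3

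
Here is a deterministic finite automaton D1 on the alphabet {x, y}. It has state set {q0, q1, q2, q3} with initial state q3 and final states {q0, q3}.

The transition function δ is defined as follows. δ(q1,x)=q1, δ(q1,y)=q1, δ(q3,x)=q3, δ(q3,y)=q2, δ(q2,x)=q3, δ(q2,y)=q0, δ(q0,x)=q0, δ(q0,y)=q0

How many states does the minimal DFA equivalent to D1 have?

States {q1} cannot be reached from the start state, so discard them.
Start with accepting vs non-accepting: {q0,q3} | {q2}.
Split {q0,q3} by δ(·,y) → {q0} and {q3}.
No further refinement is possible. Final partition (3 blocks): {q0} | {q2} | {q3}.

3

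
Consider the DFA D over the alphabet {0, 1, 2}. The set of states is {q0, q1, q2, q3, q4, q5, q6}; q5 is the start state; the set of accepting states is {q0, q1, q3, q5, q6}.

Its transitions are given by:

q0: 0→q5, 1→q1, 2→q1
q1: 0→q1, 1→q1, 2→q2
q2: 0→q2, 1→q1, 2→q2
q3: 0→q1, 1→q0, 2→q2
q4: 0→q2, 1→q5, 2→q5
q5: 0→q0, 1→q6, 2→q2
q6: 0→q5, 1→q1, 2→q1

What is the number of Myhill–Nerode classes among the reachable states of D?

4

Reachable states from the start: {q0,q1,q2,q5,q6}. Unreachable: {q3,q4} — drop them.
Initial partition by acceptance: {q0,q1,q5,q6} | {q2}.
On input 2, block {q0,q1,q5,q6} splits into {q0,q6} and {q1,q5}.
Split {q1,q5} by δ(·,0) → {q1} and {q5}.
Stable partition: {q0,q6} | {q2} | {q1} | {q5} — 4 equivalence classes.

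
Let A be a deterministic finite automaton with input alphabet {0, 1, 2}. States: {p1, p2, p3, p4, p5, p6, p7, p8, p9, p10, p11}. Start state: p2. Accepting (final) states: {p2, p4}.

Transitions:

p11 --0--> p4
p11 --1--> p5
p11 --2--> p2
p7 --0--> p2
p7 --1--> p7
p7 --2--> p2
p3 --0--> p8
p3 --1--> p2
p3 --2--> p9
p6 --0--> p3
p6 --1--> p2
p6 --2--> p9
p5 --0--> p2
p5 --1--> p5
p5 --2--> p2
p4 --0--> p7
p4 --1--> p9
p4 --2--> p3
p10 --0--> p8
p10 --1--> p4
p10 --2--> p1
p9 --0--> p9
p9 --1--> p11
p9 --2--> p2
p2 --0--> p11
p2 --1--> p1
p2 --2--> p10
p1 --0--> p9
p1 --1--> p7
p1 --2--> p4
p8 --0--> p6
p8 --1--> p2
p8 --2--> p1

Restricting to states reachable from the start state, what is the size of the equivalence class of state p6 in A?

4

All states are reachable from the start state.
P0 = {p2,p4} | {p1,p3,p5,p6,p7,p8,p9,p10,p11}.
Refine {p1,p3,p5,p6,p7,p8,p9,p10,p11} on symbol 0: members go to different blocks, giving {p1,p3,p6,p8,p9,p10} and {p5,p7,p11}.
Refine {p1,p3,p6,p8,p9,p10} on symbol 1: members go to different blocks, giving {p3,p6,p8,p10} and {p1,p9}.
The partition is now stable with 4 blocks: {p2,p4} | {p3,p6,p8,p10} | {p5,p7,p11} | {p1,p9}.
State p6 belongs to the block {p3,p6,p8,p10}, which has 4 states.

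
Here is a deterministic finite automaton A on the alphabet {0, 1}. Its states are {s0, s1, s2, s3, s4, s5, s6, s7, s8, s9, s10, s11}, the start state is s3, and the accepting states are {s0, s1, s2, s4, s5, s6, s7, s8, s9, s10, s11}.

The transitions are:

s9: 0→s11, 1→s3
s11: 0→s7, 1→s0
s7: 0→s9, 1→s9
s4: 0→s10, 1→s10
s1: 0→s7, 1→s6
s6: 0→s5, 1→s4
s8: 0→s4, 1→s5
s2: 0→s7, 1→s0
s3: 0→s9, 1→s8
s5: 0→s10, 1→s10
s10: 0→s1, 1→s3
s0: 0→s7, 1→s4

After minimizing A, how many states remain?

5

Reachable states from the start: {s0,s1,s3,s4,s5,s6,s7,s8,s9,s10,s11}. Unreachable: {s2} — drop them.
Initial partition by acceptance: {s0,s1,s4,s5,s6,s7,s8,s9,s10,s11} | {s3}.
Split {s0,s1,s4,s5,s6,s7,s8,s9,s10,s11} by δ(·,1) → {s0,s1,s4,s5,s6,s7,s8,s11} and {s9,s10}.
Split {s0,s1,s4,s5,s6,s7,s8,s11} by δ(·,0) → {s0,s1,s6,s8,s11} and {s4,s5,s7}.
On input 1, block {s0,s1,s6,s8,s11} splits into {s0,s6,s8} and {s1,s11}.
The partition is now stable with 5 blocks: {s0,s6,s8} | {s3} | {s9,s10} | {s4,s5,s7} | {s1,s11}.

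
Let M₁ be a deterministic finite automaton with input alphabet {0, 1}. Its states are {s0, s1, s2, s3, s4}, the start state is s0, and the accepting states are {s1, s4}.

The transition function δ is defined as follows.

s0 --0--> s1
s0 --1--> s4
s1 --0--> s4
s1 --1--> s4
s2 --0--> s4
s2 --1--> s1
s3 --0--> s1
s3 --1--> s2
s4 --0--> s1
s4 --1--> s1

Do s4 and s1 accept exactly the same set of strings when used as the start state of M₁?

States {s2,s3} cannot be reached from the start state, so discard them.
Start with accepting vs non-accepting: {s1,s4} | {s0}.
The partition is now stable with 2 blocks: {s1,s4} | {s0}.
s4 and s1 lie in the same block of the stable partition, so they are equivalent — no string distinguishes them.

Yes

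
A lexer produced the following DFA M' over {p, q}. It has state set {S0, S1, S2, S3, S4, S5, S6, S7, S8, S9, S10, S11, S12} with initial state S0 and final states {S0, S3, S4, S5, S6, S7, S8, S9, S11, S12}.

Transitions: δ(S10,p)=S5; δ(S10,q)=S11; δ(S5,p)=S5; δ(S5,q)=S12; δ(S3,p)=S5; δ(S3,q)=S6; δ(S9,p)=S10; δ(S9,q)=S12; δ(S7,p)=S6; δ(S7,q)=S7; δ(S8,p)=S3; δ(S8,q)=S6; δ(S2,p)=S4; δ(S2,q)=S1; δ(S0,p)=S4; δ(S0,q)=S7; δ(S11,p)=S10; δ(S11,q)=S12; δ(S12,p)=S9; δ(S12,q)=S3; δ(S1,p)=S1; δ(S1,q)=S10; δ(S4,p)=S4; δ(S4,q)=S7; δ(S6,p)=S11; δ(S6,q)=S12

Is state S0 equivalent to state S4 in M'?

Yes

Reachable states from the start: {S0,S3,S4,S5,S6,S7,S9,S10,S11,S12}. Unreachable: {S1,S2,S8} — drop them.
Initial partition by acceptance: {S0,S3,S4,S5,S6,S7,S9,S11,S12} | {S10}.
On input p, block {S0,S3,S4,S5,S6,S7,S9,S11,S12} splits into {S0,S3,S4,S5,S6,S7,S12} and {S9,S11}.
On input p, block {S0,S3,S4,S5,S6,S7,S12} splits into {S0,S3,S4,S5,S7} and {S6,S12}.
On input p, block {S0,S3,S4,S5,S7} splits into {S0,S3,S4,S5} and {S7}.
Refine {S0,S3,S4,S5} on symbol q: members go to different blocks, giving {S0,S4} and {S3,S5}.
Split {S6,S12} by δ(·,q) → {S6} and {S12}.
Split {S3,S5} by δ(·,q) → {S3} and {S5}.
The partition is now stable with 8 blocks: {S0,S4} | {S10} | {S9,S11} | {S6} | {S7} | {S3} | {S12} | {S5}.
S0 and S4 lie in the same block of the stable partition, so they are equivalent — no string distinguishes them.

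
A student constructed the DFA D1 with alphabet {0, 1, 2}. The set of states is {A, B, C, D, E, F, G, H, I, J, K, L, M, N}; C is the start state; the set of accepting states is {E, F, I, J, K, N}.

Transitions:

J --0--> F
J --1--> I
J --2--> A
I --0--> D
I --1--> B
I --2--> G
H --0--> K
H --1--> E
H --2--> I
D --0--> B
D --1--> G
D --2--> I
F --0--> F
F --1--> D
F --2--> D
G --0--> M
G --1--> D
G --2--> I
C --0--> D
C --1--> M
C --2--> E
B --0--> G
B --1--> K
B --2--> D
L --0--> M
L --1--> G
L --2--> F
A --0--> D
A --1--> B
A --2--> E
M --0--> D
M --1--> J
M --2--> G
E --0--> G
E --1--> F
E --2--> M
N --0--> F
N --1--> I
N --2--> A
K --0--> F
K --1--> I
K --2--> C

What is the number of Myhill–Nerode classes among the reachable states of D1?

First remove the unreachable states {H,L,N}; 11 states remain.
P0 = {E,F,I,J,K} | {A,B,C,D,G,M}.
Refine {E,F,I,J,K} on symbol 0: members go to different blocks, giving {F,J,K} and {E,I}.
Refine {F,J,K} on symbol 1: members go to different blocks, giving {J,K} and {F}.
Split {A,B,C,D,G,M} by δ(·,1) → {A,C,D,G} and {B,M}.
On input 0, block {A,C,D,G} splits into {A,C} and {D,G}.
Refine {E,I} on symbol 1: members go to different blocks, giving {E} and {I}.
No further refinement is possible. Final partition (7 blocks): {J,K} | {A,C} | {E} | {F} | {B,M} | {D,G} | {I}.

7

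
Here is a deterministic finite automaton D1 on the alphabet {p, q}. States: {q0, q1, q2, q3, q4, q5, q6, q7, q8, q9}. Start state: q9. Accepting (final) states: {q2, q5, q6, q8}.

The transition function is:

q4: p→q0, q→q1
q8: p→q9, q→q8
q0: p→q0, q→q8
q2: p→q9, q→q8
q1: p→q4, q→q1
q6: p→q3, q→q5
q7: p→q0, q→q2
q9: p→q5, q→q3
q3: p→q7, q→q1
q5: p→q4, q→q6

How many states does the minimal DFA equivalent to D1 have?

Initial partition by acceptance: {q2,q5,q6,q8} | {q0,q1,q3,q4,q7,q9}.
Refine {q0,q1,q3,q4,q7,q9} on symbol p: members go to different blocks, giving {q0,q1,q3,q4,q7} and {q9}.
Refine {q2,q5,q6,q8} on symbol p: members go to different blocks, giving {q2,q8} and {q5,q6}.
Refine {q0,q1,q3,q4,q7} on symbol q: members go to different blocks, giving {q1,q3,q4} and {q0,q7}.
Refine {q1,q3,q4} on symbol p: members go to different blocks, giving {q3,q4} and {q1}.
Stable partition: {q2,q8} | {q3,q4} | {q9} | {q5,q6} | {q0,q7} | {q1} — 6 equivalence classes.

6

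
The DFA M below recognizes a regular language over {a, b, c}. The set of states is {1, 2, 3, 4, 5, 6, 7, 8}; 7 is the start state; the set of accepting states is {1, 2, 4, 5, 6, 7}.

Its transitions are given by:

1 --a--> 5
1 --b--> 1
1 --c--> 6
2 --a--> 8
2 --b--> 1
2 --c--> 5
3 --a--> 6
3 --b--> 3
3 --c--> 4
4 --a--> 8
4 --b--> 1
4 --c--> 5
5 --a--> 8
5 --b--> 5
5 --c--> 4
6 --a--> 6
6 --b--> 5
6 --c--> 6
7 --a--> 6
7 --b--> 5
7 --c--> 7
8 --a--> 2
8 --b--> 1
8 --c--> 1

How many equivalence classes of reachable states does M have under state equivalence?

First remove the unreachable states {3}; 7 states remain.
P0 = {1,2,4,5,6,7} | {8}.
Refine {1,2,4,5,6,7} on symbol a: members go to different blocks, giving {1,6,7} and {2,4,5}.
Split {1,6,7} by δ(·,a) → {6,7} and {1}.
On input b, block {2,4,5} splits into {2,4} and {5}.
Stable partition: {6,7} | {8} | {2,4} | {1} | {5} — 5 equivalence classes.

5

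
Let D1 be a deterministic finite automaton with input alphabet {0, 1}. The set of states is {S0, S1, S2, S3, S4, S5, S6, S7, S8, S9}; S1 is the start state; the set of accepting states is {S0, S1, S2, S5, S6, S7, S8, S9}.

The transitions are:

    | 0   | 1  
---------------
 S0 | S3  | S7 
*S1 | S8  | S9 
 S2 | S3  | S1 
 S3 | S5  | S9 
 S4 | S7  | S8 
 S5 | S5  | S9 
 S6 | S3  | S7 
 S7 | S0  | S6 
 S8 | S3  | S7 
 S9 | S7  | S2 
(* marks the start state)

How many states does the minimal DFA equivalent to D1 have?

First remove the unreachable states {S4}; 9 states remain.
P0 = {S0,S1,S2,S5,S6,S7,S8,S9} | {S3}.
Refine {S0,S1,S2,S5,S6,S7,S8,S9} on symbol 0: members go to different blocks, giving {S0,S2,S6,S8} and {S1,S5,S7,S9}.
Refine {S1,S5,S7,S9} on symbol 0: members go to different blocks, giving {S1,S7} and {S5,S9}.
Split {S1,S7} by δ(·,1) → {S1} and {S7}.
Split {S0,S2,S6,S8} by δ(·,1) → {S0,S6,S8} and {S2}.
On input 0, block {S5,S9} splits into {S5} and {S9}.
The partition is now stable with 7 blocks: {S0,S6,S8} | {S3} | {S1} | {S5} | {S7} | {S2} | {S9}.

7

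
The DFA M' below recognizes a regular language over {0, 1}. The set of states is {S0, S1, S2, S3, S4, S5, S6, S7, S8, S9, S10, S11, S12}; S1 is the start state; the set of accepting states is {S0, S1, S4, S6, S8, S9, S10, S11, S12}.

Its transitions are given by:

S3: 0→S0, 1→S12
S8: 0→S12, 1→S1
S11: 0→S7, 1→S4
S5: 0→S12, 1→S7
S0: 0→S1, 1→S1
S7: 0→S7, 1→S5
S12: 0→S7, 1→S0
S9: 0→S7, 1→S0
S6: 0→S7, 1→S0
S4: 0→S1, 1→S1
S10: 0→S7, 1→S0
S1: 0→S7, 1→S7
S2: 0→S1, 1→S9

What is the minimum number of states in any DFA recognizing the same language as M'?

States {S2,S3,S4,S6,S8,S9,S10,S11} cannot be reached from the start state, so discard them.
Initial partition by acceptance: {S0,S1,S12} | {S5,S7}.
Split {S0,S1,S12} by δ(·,0) → {S1,S12} and {S0}.
On input 1, block {S1,S12} splits into {S1} and {S12}.
On input 0, block {S5,S7} splits into {S5} and {S7}.
Stable partition: {S1} | {S5} | {S0} | {S12} | {S7} — 5 equivalence classes.

5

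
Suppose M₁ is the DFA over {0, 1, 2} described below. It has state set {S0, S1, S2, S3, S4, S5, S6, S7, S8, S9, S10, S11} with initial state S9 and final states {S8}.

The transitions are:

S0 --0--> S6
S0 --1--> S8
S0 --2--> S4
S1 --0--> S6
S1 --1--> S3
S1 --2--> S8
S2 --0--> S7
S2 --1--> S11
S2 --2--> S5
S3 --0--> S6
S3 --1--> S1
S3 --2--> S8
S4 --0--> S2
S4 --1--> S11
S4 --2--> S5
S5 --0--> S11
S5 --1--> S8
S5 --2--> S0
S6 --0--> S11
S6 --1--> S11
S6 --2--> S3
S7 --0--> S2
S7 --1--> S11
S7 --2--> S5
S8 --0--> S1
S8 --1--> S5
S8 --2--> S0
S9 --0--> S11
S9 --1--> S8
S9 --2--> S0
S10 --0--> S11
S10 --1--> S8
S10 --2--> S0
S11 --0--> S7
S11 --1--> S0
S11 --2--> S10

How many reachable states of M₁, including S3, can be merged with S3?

Every state is reachable, so we keep all 12.
Initial partition by acceptance: {S8} | {S0,S1,S2,S3,S4,S5,S6,S7,S9,S10,S11}.
Refine {S0,S1,S2,S3,S4,S5,S6,S7,S9,S10,S11} on symbol 1: members go to different blocks, giving {S1,S2,S3,S4,S6,S7,S11} and {S0,S5,S9,S10}.
Refine {S1,S2,S3,S4,S6,S7,S11} on symbol 1: members go to different blocks, giving {S1,S2,S3,S4,S6,S7} and {S11}.
On input 0, block {S1,S2,S3,S4,S6,S7} splits into {S1,S2,S3,S4,S7} and {S6}.
Refine {S1,S2,S3,S4,S7} on symbol 0: members go to different blocks, giving {S2,S4,S7} and {S1,S3}.
On input 0, block {S0,S5,S9,S10} splits into {S5,S9,S10} and {S0}.
No further refinement is possible. Final partition (7 blocks): {S8} | {S2,S4,S7} | {S5,S9,S10} | {S11} | {S6} | {S1,S3} | {S0}.
The equivalence class containing S3 is {S1,S3}, of size 2.

2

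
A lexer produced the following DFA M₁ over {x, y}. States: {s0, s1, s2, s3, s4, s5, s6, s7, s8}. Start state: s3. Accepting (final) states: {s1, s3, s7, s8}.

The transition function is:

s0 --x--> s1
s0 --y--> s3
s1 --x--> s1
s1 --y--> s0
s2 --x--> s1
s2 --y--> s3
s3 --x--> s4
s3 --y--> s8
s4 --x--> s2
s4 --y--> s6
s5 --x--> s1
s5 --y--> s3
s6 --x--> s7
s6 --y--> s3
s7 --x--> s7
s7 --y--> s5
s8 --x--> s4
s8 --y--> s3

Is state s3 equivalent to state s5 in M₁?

P0 = {s1,s3,s7,s8} | {s0,s2,s4,s5,s6}.
On input x, block {s1,s3,s7,s8} splits into {s1,s7} and {s3,s8}.
On input x, block {s0,s2,s4,s5,s6} splits into {s0,s2,s5,s6} and {s4}.
The partition is now stable with 4 blocks: {s1,s7} | {s0,s2,s5,s6} | {s3,s8} | {s4}.
s3 and s5 end up in different blocks, so they are distinguishable. For instance, the string 'ε' is accepted from only s3.

No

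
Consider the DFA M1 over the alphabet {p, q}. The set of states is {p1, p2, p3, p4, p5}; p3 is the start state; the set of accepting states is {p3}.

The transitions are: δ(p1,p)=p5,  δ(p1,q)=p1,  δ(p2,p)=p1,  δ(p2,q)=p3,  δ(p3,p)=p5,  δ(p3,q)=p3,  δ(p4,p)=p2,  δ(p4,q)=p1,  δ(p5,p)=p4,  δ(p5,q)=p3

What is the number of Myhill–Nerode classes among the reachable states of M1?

Initial partition by acceptance: {p3} | {p1,p2,p4,p5}.
On input q, block {p1,p2,p4,p5} splits into {p1,p4} and {p2,p5}.
No further refinement is possible. Final partition (3 blocks): {p3} | {p1,p4} | {p2,p5}.

3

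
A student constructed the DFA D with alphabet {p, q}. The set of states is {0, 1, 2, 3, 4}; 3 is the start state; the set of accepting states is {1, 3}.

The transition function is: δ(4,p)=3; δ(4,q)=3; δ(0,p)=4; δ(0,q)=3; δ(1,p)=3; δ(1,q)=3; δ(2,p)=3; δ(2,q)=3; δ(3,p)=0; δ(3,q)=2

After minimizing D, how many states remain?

States {1} cannot be reached from the start state, so discard them.
P0 = {3} | {0,2,4}.
Split {0,2,4} by δ(·,p) → {2,4} and {0}.
The partition is now stable with 3 blocks: {3} | {2,4} | {0}.

3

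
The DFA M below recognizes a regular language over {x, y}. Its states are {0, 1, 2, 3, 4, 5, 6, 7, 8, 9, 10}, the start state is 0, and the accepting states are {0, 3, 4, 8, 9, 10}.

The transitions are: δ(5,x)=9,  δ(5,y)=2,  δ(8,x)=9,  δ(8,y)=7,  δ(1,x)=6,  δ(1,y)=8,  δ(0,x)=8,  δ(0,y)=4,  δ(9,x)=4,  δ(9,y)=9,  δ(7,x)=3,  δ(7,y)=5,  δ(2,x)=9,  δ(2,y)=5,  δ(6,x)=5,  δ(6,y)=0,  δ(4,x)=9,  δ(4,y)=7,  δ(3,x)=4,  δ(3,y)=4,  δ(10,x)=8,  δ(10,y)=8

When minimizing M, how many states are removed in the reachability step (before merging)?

3

Starting at 0 and following transitions, the reachable set is {0, 2, 3, 4, 5, 7, 8, 9}. That leaves 1, 6, 10 unreachable — 3 in total.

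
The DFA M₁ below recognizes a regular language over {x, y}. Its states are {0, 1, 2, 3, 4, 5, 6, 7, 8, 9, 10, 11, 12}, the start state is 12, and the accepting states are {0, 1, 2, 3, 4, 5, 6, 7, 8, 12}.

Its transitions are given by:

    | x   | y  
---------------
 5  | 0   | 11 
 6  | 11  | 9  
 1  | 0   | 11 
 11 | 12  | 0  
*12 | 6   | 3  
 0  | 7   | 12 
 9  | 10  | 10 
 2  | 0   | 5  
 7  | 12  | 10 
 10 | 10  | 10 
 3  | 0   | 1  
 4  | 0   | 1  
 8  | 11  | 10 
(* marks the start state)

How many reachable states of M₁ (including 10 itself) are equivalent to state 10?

2

States {2,4,5,8} cannot be reached from the start state, so discard them.
Initial partition by acceptance: {0,1,3,6,7,12} | {9,10,11}.
Split {0,1,3,6,7,12} by δ(·,x) → {0,1,3,7,12} and {6}.
Refine {0,1,3,7,12} on symbol x: members go to different blocks, giving {0,1,3,7} and {12}.
On input x, block {0,1,3,7} splits into {0,1,3} and {7}.
Split {0,1,3} by δ(·,x) → {1,3} and {0}.
Refine {1,3} on symbol y: members go to different blocks, giving {1} and {3}.
Split {9,10,11} by δ(·,x) → {9,10} and {11}.
Stable partition: {1} | {9,10} | {6} | {12} | {7} | {0} | {3} | {11} — 8 equivalence classes.
The equivalence class containing 10 is {9,10}, of size 2.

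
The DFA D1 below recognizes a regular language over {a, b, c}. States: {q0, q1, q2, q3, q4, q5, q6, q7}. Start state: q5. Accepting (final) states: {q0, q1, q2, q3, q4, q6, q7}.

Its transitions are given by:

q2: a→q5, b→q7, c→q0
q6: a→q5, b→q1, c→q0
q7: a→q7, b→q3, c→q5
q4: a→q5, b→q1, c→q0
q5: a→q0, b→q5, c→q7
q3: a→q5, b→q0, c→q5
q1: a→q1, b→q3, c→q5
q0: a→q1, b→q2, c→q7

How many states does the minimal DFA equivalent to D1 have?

5

Reachable states from the start: {q0,q1,q2,q3,q5,q7}. Unreachable: {q4,q6} — drop them.
Start with accepting vs non-accepting: {q0,q1,q2,q3,q7} | {q5}.
Split {q0,q1,q2,q3,q7} by δ(·,a) → {q0,q1,q7} and {q2,q3}.
Refine {q0,q1,q7} on symbol c: members go to different blocks, giving {q1,q7} and {q0}.
Split {q2,q3} by δ(·,b) → {q2} and {q3}.
No further refinement is possible. Final partition (5 blocks): {q1,q7} | {q5} | {q2} | {q0} | {q3}.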